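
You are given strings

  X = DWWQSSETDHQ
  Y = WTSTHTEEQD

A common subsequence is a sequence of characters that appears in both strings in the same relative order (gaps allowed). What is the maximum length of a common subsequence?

5

Let dp[i][j] be the LCS length of the first i characters of X and the first j characters of Y. dp[i][j] = dp[i-1][j-1]+1 when the i-th and j-th characters match, else max(dp[i-1][j], dp[i][j-1]).
    ·  W  T  S  T  H  T  E  E  Q  D
 ·  0  0  0  0  0  0  0  0  0  0  0
 D  0  0  0  0  0  0  0  0  0  0  1
 W  0  1  1  1  1  1  1  1  1  1  1
 W  0  1  1  1  1  1  1  1  1  1  1
 Q  0  1  1  1  1  1  1  1  1  2  2
 S  0  1  1  2  2  2  2  2  2  2  2
 S  0  1  1  2  2  2  2  2  2  2  2
 E  0  1  1  2  2  2  2  3  3  3  3
 T  0  1  2  2  3  3  3  3  3  3  3
 D  0  1  2  2  3  3  3  3  3  3  4
 H  0  1  2  2  3  4  4  4  4  4  4
 Q  0  1  2  2  3  4  4  4  4  5  5
dp[11][10] = 5. One LCS (by backtracking along matches): WSTHQ.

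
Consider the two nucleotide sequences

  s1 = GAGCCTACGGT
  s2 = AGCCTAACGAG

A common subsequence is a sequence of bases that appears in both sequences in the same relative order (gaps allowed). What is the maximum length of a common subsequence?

9

Pick A at s1[2]=s2[1], G at s1[3]=s2[2], C at s1[4]=s2[3], C at s1[5]=s2[4], T at s1[6]=s2[5], A at s1[7]=s2[7], C at s1[8]=s2[8], G at s1[9]=s2[9], G at s1[10]=s2[11]; all 9 bases appear in both, in order, and the DP table's final entry dp[11][11] is also 9, so no common subsequence is longer.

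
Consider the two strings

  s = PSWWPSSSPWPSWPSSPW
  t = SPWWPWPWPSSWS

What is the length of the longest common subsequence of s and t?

11

One common subsequence of length 11: P (s #1, t #2), then W (s #3, t #3), then W (s #4, t #4), then P (s #9, t #5), then W (s #10, t #6), then P (s #11, t #7), then W (s #13, t #8), then P (s #14, t #9), then S (s #15, t #10), then S (s #16, t #11), then W (s #18, t #12). Since dp[18][13] = 11, nothing longer is possible.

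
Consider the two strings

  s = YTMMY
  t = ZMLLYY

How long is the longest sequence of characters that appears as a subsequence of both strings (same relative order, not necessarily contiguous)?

2

Pick Y (s #1, t #5) → Y (s #5, t #6); all 2 characters appear in both, in order, and the DP table's final entry dp[5][6] is also 2, so no common subsequence is longer.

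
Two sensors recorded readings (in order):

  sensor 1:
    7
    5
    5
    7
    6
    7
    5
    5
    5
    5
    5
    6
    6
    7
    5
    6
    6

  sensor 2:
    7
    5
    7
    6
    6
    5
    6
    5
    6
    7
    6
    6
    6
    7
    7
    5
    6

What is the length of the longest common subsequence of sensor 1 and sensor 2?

Taking 7 (sensor 1 #1, sensor 2 #1); then 5 (sensor 1 #3, sensor 2 #2); then 7 (sensor 1 #4, sensor 2 #3); then 6 (sensor 1 #5, sensor 2 #5); then 5 (sensor 1 #7, sensor 2 #6); then 5 (sensor 1 #8, sensor 2 #8); then 6 (sensor 1 #12, sensor 2 #12); then 6 (sensor 1 #13, sensor 2 #13); then 7 (sensor 1 #14, sensor 2 #15); then 5 (sensor 1 #15, sensor 2 #16); then 6 (sensor 1 #17, sensor 2 #17) gives a common subsequence of length 11, and the DP table's final entry dp[17][17] is also 11, so no common subsequence is longer.

11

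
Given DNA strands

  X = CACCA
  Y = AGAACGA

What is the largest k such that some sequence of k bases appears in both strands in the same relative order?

Let dp[i][j] be the LCS length of the first i bases of X and the first j bases of Y. dp[i][j] = dp[i-1][j-1]+1 when the i-th and j-th bases match, else max(dp[i-1][j], dp[i][j-1]).
    ·  A  G  A  A  C  G  A
 ·  0  0  0  0  0  0  0  0
 C  0  0  0  0  0  1  1  1
 A  0  1  1  1  1  1  1  2
 C  0  1  1  1  1  2  2  2
 C  0  1  1  1  1  2  2  2
 A  0  1  1  2  2  2  2  3
dp[5][7] = 3. One LCS (by backtracking along matches): ACA.

3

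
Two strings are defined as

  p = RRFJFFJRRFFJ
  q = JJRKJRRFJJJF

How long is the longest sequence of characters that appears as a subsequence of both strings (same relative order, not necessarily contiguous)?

Pick R [1,6], R [2,7], F [3,8], J [4,10], J [7,11], F [11,12]; all 6 characters appear in both, in order. dp[12][12] = 6 confirms this is the maximum.

6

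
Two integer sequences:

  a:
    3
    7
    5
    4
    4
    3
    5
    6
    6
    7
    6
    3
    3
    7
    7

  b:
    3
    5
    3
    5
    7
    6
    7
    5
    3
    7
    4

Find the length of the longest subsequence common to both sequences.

Match 3 (a #1, b #1) → 5 (a #3, b #2) → 3 (a #6, b #3) → 5 (a #7, b #4) → 6 (a #9, b #6) → 7 (a #10, b #7) → 3 (a #13, b #9) → 7 (a #14, b #10) — 8 values in the same relative order in both, and the DP table's final entry dp[15][11] is also 8, so no common subsequence is longer.

8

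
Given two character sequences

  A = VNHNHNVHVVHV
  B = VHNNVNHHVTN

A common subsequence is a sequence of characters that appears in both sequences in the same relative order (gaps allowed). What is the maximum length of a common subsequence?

8

Let dp[i][j] be the LCS length of the first i characters of A and the first j characters of B. dp[i][j] = dp[i-1][j-1]+1 when the i-th and j-th characters match, else max(dp[i-1][j], dp[i][j-1]).
    ·  V  H  N  N  V  N  H  H  V  T  N
 ·  0  0  0  0  0  0  0  0  0  0  0  0
 V  0  1  1  1  1  1  1  1  1  1  1  1
 N  0  1  1  2  2  2  2  2  2  2  2  2
 H  0  1  2  2  2  2  2  3  3  3  3  3
 N  0  1  2  3  3  3  3  3  3  3  3  4
 H  0  1  2  3  3  3  3  4  4  4  4  4
 N  0  1  2  3  4  4  4  4  4  4  4  5
 V  0  1  2  3  4  5  5  5  5  5  5  5
 H  0  1  2  3  4  5  5  6  6  6  6  6
 V  0  1  2  3  4  5  5  6  6  7  7  7
 V  0  1  2  3  4  5  5  6  6  7  7  7
 H  0  1  2  3  4  5  5  6  7  7  7  7
 V  0  1  2  3  4  5  5  6  7  8  8  8
dp[12][11] = 8. One LCS (by backtracking along matches): VHNNVHHV.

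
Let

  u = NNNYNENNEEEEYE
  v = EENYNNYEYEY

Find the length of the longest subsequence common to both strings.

Match N [1,3] → N [2,5] → N [3,6] → Y [4,7] → E [6,8] → E [12,10] → Y [13,11] — 7 characters in the same relative order in both, and the DP table's final entry dp[14][11] is also 7, so no common subsequence is longer.

7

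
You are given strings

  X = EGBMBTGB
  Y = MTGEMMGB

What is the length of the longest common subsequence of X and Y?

Let dp[i][j] be the LCS length of the first i characters of X and the first j characters of Y. dp[i][j] = dp[i-1][j-1]+1 when the i-th and j-th characters match, else max(dp[i-1][j], dp[i][j-1]).
    ·  M  T  G  E  M  M  G  B
 ·  0  0  0  0  0  0  0  0  0
 E  0  0  0  0  1  1  1  1  1
 G  0  0  0  1  1  1  1  2  2
 B  0  0  0  1  1  1  1  2  3
 M  0  1  1  1  1  2  2  2  3
 B  0  1  1  1  1  2  2  2  3
 T  0  1  2  2  2  2  2  2  3
 G  0  1  2  3  3  3  3  3  3
 B  0  1  2  3  3  3  3  3  4
dp[8][8] = 4. One LCS (by backtracking along matches): EMGB.

4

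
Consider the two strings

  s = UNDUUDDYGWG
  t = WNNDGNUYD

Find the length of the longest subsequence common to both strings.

Let dp[i][j] be the LCS length of the first i characters of s and the first j characters of t. dp[i][j] = dp[i-1][j-1]+1 when the i-th and j-th characters match, else max(dp[i-1][j], dp[i][j-1]).
    ·  W  N  N  D  G  N  U  Y  D
 ·  0  0  0  0  0  0  0  0  0  0
 U  0  0  0  0  0  0  0  1  1  1
 N  0  0  1  1  1  1  1  1  1  1
 D  0  0  1  1  2  2  2  2  2  2
 U  0  0  1  1  2  2  2  3  3  3
 U  0  0  1  1  2  2  2  3  3  3
 D  0  0  1  1  2  2  2  3  3  4
 D  0  0  1  1  2  2  2  3  3  4
 Y  0  0  1  1  2  2  2  3  4  4
 G  0  0  1  1  2  3  3  3  4  4
 W  0  1  1  1  2  3  3  3  4  4
 G  0  1  1  1  2  3  3  3  4  4
dp[11][9] = 4. One LCS (by backtracking along matches): NDUD.

4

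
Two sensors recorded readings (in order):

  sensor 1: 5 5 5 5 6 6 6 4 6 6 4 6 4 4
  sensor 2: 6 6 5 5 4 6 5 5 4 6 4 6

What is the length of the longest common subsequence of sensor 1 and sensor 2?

Taking 5 at sensor 1[1]=sensor 2[3] → 5 at sensor 1[2]=sensor 2[4] → 5 at sensor 1[3]=sensor 2[7] → 5 at sensor 1[4]=sensor 2[8] → 4 at sensor 1[8]=sensor 2[9] → 6 at sensor 1[10]=sensor 2[10] → 4 at sensor 1[11]=sensor 2[11] → 6 at sensor 1[12]=sensor 2[12] gives a common subsequence of length 8. The LCS DP gives dp[14][12] = 8, so this is optimal.

8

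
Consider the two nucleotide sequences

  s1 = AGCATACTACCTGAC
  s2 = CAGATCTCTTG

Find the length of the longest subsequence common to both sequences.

Taking A (s1 #1, s2 #2), G (s1 #2, s2 #3), A (s1 #4, s2 #4), T (s1 #5, s2 #5), C (s1 #7, s2 #6), T (s1 #8, s2 #7), C (s1 #10, s2 #8), T (s1 #12, s2 #10), G (s1 #13, s2 #11) gives a common subsequence of length 9, and the DP table's final entry dp[15][11] is also 9, so no common subsequence is longer.

9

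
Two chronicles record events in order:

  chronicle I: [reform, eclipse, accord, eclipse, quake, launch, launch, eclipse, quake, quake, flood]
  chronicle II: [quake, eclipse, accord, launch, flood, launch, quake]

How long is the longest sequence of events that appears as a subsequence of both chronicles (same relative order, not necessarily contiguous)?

Match eclipse [2,2] → accord [3,3] → launch [6,4] → launch [7,6] → quake [10,7] — 5 events in the same relative order in both, and the DP table's final entry dp[11][7] is also 5, so no common subsequence is longer.

5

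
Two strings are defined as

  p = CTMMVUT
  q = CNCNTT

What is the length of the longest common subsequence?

3

Let dp[i][j] be the LCS length of the first i characters of p and the first j characters of q. dp[i][j] = dp[i-1][j-1]+1 when the i-th and j-th characters match, else max(dp[i-1][j], dp[i][j-1]).
    ·  C  N  C  N  T  T
 ·  0  0  0  0  0  0  0
 C  0  1  1  1  1  1  1
 T  0  1  1  1  1  2  2
 M  0  1  1  1  1  2  2
 M  0  1  1  1  1  2  2
 V  0  1  1  1  1  2  2
 U  0  1  1  1  1  2  2
 T  0  1  1  1  1  2  3
dp[7][6] = 3. One LCS (by backtracking along matches): CTT.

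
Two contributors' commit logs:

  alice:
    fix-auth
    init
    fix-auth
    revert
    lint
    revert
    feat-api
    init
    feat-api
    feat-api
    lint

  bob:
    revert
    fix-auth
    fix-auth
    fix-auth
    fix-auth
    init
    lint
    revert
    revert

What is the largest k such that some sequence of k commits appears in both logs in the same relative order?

4

Match fix-auth (alice #1, bob #5), then init (alice #2, bob #6), then revert (alice #4, bob #8), then revert (alice #6, bob #9) — 4 commits in the same relative order in both. dp[11][9] = 4 confirms this is the maximum.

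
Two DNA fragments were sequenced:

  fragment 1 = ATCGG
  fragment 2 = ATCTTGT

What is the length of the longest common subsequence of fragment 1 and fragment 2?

Let dp[i][j] be the LCS length of the first i bases of fragment 1 and the first j bases of fragment 2. dp[i][j] = dp[i-1][j-1]+1 when the i-th and j-th bases match, else max(dp[i-1][j], dp[i][j-1]).
    ·  A  T  C  T  T  G  T
 ·  0  0  0  0  0  0  0  0
 A  0  1  1  1  1  1  1  1
 T  0  1  2  2  2  2  2  2
 C  0  1  2  3  3  3  3  3
 G  0  1  2  3  3  3  4  4
 G  0  1  2  3  3  3  4  4
dp[5][7] = 4. One LCS (by backtracking along matches): ATCG.

4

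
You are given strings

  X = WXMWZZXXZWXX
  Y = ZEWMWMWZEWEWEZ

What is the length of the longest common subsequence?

5

One common subsequence of length 5: W [1,5]; then M [3,6]; then W [4,7]; then Z [5,8]; then Z [9,14]. dp[12][14] = 5 confirms this is the maximum.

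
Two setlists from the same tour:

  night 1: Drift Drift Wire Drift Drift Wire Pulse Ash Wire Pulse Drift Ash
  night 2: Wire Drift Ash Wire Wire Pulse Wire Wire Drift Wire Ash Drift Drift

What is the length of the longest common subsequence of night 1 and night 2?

7

One common subsequence of length 7: Drift (night 1 #1, night 2 #2); then Wire (night 1 #3, night 2 #4); then Wire (night 1 #6, night 2 #5); then Pulse (night 1 #7, night 2 #6); then Wire (night 1 #9, night 2 #8); then Drift (night 1 #11, night 2 #9); then Ash (night 1 #12, night 2 #11). Since dp[12][13] = 7, nothing longer is possible.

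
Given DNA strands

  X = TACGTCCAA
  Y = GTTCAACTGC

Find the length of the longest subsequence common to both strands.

One common subsequence of length 5: T at X[1]=Y[3] → A at X[2]=Y[6] → C at X[3]=Y[7] → G at X[4]=Y[9] → C at X[7]=Y[10], and the DP table's final entry dp[9][10] is also 5, so no common subsequence is longer.

5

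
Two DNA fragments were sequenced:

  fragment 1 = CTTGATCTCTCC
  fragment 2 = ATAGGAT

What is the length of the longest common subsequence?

4

Pick T [2,2], then G [4,5], then A [5,6], then T [10,7]; all 4 bases appear in both, in order. Since dp[12][7] = 4, nothing longer is possible.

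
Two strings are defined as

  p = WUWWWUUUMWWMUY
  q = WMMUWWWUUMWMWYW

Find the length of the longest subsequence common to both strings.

One common subsequence of length 11: W at p[1]=q[1], U at p[2]=q[4], W at p[3]=q[5], W at p[4]=q[6], W at p[5]=q[7], U at p[7]=q[8], U at p[8]=q[9], M at p[9]=q[10], W at p[10]=q[11], W at p[11]=q[13], Y at p[14]=q[14], and the DP table's final entry dp[14][15] is also 11, so no common subsequence is longer.

11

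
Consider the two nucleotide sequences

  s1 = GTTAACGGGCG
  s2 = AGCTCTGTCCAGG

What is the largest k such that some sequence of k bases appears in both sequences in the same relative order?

One common subsequence of length 6: G [1,2] → T [2,6] → T [3,8] → A [5,11] → G [9,12] → G [11,13]. Since dp[11][13] = 6, nothing longer is possible.

6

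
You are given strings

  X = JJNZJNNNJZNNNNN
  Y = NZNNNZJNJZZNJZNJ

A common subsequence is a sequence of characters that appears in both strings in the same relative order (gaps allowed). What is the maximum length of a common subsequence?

Taking N (X #3, Y #1), then Z (X #4, Y #2), then N (X #6, Y #4), then N (X #7, Y #5), then N (X #8, Y #8), then J (X #9, Y #9), then Z (X #10, Y #11), then N (X #11, Y #12), then N (X #12, Y #15) gives a common subsequence of length 9, and the DP table's final entry dp[15][16] is also 9, so no common subsequence is longer.

9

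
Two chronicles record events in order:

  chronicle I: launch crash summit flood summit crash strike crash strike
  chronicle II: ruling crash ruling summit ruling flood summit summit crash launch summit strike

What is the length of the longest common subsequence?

6

Match crash [2,2] → summit [3,4] → flood [4,6] → summit [5,8] → crash [6,9] → strike [9,12] — 6 events in the same relative order in both. dp[9][12] = 6 confirms this is the maximum.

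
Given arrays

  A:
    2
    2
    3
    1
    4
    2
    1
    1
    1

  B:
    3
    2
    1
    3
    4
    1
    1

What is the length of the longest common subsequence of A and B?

5

One common subsequence of length 5: 2 [1,2] → 3 [3,4] → 4 [5,5] → 1 [8,6] → 1 [9,7]. Since dp[9][7] = 5, nothing longer is possible.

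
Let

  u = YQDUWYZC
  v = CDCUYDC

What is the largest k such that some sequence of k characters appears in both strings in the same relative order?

Let dp[i][j] be the LCS length of the first i characters of u and the first j characters of v. dp[i][j] = dp[i-1][j-1]+1 when the i-th and j-th characters match, else max(dp[i-1][j], dp[i][j-1]).
    ·  C  D  C  U  Y  D  C
 ·  0  0  0  0  0  0  0  0
 Y  0  0  0  0  0  1  1  1
 Q  0  0  0  0  0  1  1  1
 D  0  0  1  1  1  1  2  2
 U  0  0  1  1  2  2  2  2
 W  0  0  1  1  2  2  2  2
 Y  0  0  1  1  2  3  3  3
 Z  0  0  1  1  2  3  3  3
 C  0  1  1  2  2  3  3  4
dp[8][7] = 4. One LCS (by backtracking along matches): DUYC.

4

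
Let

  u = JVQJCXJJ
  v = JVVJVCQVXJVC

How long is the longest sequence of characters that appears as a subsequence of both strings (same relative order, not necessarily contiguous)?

Taking J at u[1]=v[1], then V at u[2]=v[3], then J at u[4]=v[4], then C at u[5]=v[6], then X at u[6]=v[9], then J at u[7]=v[10] gives a common subsequence of length 6. The LCS DP gives dp[8][12] = 6, so this is optimal.

6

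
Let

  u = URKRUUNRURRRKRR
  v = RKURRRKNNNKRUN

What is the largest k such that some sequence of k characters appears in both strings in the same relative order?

One common subsequence of length 8: R at u[2]=v[1]; then K at u[3]=v[2]; then U at u[6]=v[3]; then R at u[8]=v[4]; then R at u[10]=v[5]; then R at u[11]=v[6]; then K at u[13]=v[11]; then R at u[14]=v[12]. Since dp[15][14] = 8, nothing longer is possible.

8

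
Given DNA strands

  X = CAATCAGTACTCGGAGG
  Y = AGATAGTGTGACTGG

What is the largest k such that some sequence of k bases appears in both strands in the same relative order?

Taking A [2,1] → A [3,3] → T [4,4] → A [6,5] → G [7,8] → T [8,9] → A [9,11] → C [10,12] → T [11,13] → G [16,14] → G [17,15] gives a common subsequence of length 11. Since dp[17][15] = 11, nothing longer is possible.

11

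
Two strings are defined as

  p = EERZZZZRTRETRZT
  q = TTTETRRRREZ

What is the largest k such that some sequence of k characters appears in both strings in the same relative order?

6

Pick E (p #1, q #4) → R (p #3, q #7) → R (p #8, q #8) → R (p #10, q #9) → E (p #11, q #10) → Z (p #14, q #11); all 6 characters appear in both, in order, and the DP table's final entry dp[15][11] is also 6, so no common subsequence is longer.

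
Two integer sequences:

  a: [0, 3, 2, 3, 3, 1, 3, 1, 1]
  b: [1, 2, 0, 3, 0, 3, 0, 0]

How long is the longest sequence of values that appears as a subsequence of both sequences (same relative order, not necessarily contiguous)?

3

Pick 0 (a #1, b #3), 3 (a #2, b #4), 3 (a #4, b #6); all 3 values appear in both, in order, and the DP table's final entry dp[9][8] is also 3, so no common subsequence is longer.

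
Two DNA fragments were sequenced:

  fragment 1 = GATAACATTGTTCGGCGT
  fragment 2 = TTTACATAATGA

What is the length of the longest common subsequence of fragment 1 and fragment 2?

Pick T at fragment 1[3]=fragment 2[3]; then A at fragment 1[5]=fragment 2[4]; then C at fragment 1[6]=fragment 2[5]; then A at fragment 1[7]=fragment 2[6]; then T at fragment 1[8]=fragment 2[7]; then T at fragment 1[9]=fragment 2[10]; then G at fragment 1[10]=fragment 2[11]; all 7 bases appear in both, in order. Since dp[18][12] = 7, nothing longer is possible.

7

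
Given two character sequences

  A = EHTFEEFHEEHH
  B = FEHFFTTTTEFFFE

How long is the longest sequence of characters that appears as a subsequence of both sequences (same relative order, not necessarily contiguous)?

Taking E [1,2] → H [2,3] → T [3,9] → F [4,12] → F [7,13] → E [10,14] gives a common subsequence of length 6, and the DP table's final entry dp[12][14] is also 6, so no common subsequence is longer.

6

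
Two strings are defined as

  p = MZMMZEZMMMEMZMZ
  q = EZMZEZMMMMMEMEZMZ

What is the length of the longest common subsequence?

13

One common subsequence of length 13: Z [2,2], then M [4,3], then Z [5,4], then E [6,5], then Z [7,6], then M [8,9], then M [9,10], then M [10,11], then E [11,12], then M [12,13], then Z [13,15], then M [14,16], then Z [15,17], and the DP table's final entry dp[15][17] is also 13, so no common subsequence is longer.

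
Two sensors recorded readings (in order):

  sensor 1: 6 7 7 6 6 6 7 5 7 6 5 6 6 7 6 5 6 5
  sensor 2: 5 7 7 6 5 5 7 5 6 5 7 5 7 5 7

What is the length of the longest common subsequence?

10

Match 7 (sensor 1 #2, sensor 2 #2), 7 (sensor 1 #3, sensor 2 #3), 6 (sensor 1 #4, sensor 2 #4), 7 (sensor 1 #7, sensor 2 #7), 5 (sensor 1 #8, sensor 2 #8), 6 (sensor 1 #10, sensor 2 #9), 5 (sensor 1 #11, sensor 2 #10), 7 (sensor 1 #14, sensor 2 #11), 5 (sensor 1 #16, sensor 2 #12), 5 (sensor 1 #18, sensor 2 #14) — 10 values in the same relative order in both. The LCS DP gives dp[18][15] = 10, so this is optimal.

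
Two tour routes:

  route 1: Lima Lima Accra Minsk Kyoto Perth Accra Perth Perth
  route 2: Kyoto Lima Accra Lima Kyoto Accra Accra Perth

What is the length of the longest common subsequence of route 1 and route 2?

5

Match Lima (route 1 #1, route 2 #2), then Lima (route 1 #2, route 2 #4), then Accra (route 1 #3, route 2 #6), then Accra (route 1 #7, route 2 #7), then Perth (route 1 #9, route 2 #8) — 5 stops in the same relative order in both. dp[9][8] = 5 confirms this is the maximum.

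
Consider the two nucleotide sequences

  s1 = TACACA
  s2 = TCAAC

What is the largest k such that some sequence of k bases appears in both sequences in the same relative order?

Pick T [1,1] → A [2,3] → A [4,4] → C [5,5]; all 4 bases appear in both, in order. The LCS DP gives dp[6][5] = 4, so this is optimal.

4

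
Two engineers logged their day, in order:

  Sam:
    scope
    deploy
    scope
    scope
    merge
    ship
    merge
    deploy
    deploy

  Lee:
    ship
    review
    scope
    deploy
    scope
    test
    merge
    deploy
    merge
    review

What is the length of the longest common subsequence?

One common subsequence of length 5: scope at Sam[1]=Lee[3], then deploy at Sam[2]=Lee[4], then scope at Sam[3]=Lee[5], then merge at Sam[5]=Lee[7], then merge at Sam[7]=Lee[9]. Since dp[9][10] = 5, nothing longer is possible.

5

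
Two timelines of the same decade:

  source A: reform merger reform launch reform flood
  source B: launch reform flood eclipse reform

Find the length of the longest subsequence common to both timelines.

One common subsequence of length 3: launch [4,1], then reform [5,2], then flood [6,3]. Since dp[6][5] = 3, nothing longer is possible.

3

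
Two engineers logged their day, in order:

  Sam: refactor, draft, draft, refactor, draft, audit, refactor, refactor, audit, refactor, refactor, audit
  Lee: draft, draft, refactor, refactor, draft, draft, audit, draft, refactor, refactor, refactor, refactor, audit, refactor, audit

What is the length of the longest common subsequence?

Match draft at Sam[2]=Lee[1]; then draft at Sam[3]=Lee[2]; then refactor at Sam[4]=Lee[4]; then draft at Sam[5]=Lee[6]; then audit at Sam[6]=Lee[7]; then refactor at Sam[7]=Lee[11]; then refactor at Sam[8]=Lee[12]; then audit at Sam[9]=Lee[13]; then refactor at Sam[11]=Lee[14]; then audit at Sam[12]=Lee[15] — 10 tasks in the same relative order in both. The LCS DP gives dp[12][15] = 10, so this is optimal.

10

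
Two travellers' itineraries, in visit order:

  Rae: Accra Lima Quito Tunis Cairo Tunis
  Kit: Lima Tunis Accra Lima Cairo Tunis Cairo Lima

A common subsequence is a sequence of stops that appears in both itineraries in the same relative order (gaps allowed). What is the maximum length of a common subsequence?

4

Pick Accra [1,3] → Lima [2,4] → Tunis [4,6] → Cairo [5,7]; all 4 stops appear in both, in order. The LCS DP gives dp[6][8] = 4, so this is optimal.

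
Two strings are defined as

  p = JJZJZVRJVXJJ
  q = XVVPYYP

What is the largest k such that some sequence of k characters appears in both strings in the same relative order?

2

Let dp[i][j] be the LCS length of the first i characters of p and the first j characters of q. dp[i][j] = dp[i-1][j-1]+1 when the i-th and j-th characters match, else max(dp[i-1][j], dp[i][j-1]).
    ·  X  V  V  P  Y  Y  P
 ·  0  0  0  0  0  0  0  0
 J  0  0  0  0  0  0  0  0
 J  0  0  0  0  0  0  0  0
 Z  0  0  0  0  0  0  0  0
 J  0  0  0  0  0  0  0  0
 Z  0  0  0  0  0  0  0  0
 V  0  0  1  1  1  1  1  1
 R  0  0  1  1  1  1  1  1
 J  0  0  1  1  1  1  1  1
 V  0  0  1  2  2  2  2  2
 X  0  1  1  2  2  2  2  2
 J  0  1  1  2  2  2  2  2
 J  0  1  1  2  2  2  2  2
dp[12][7] = 2. One LCS (by backtracking along matches): VV.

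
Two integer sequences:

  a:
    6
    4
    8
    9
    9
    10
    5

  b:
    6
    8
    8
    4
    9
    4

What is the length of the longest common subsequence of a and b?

One common subsequence of length 3: 6 (a #1, b #1), then 4 (a #2, b #4), then 9 (a #4, b #5), and the DP table's final entry dp[7][6] is also 3, so no common subsequence is longer.

3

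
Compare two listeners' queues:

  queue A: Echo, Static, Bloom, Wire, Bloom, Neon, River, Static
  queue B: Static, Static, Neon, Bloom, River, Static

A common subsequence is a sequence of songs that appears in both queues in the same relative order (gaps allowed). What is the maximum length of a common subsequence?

4

One common subsequence of length 4: Static at queue A[2]=queue B[2] → Bloom at queue A[5]=queue B[4] → River at queue A[7]=queue B[5] → Static at queue A[8]=queue B[6]. dp[8][6] = 4 confirms this is the maximum.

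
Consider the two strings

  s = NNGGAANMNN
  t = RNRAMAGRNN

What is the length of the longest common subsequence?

5

One common subsequence of length 5: N (s #1, t #2); then A (s #5, t #4); then A (s #6, t #6); then N (s #9, t #9); then N (s #10, t #10). The LCS DP gives dp[10][10] = 5, so this is optimal.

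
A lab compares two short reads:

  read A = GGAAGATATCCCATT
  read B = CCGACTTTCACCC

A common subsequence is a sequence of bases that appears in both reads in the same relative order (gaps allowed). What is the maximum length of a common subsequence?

7

Match G at read A[2]=read B[3] → A at read A[3]=read B[4] → T at read A[7]=read B[8] → A at read A[8]=read B[10] → C at read A[10]=read B[11] → C at read A[11]=read B[12] → C at read A[12]=read B[13] — 7 bases in the same relative order in both. dp[15][13] = 7 confirms this is the maximum.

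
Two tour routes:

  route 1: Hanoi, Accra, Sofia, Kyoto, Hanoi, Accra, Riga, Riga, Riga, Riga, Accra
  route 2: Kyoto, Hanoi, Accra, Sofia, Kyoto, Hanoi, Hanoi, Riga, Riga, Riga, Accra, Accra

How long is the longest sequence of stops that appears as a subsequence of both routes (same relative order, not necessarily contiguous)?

9

Match Hanoi at route 1[1]=route 2[2]; then Accra at route 1[2]=route 2[3]; then Sofia at route 1[3]=route 2[4]; then Kyoto at route 1[4]=route 2[5]; then Hanoi at route 1[5]=route 2[7]; then Riga at route 1[7]=route 2[8]; then Riga at route 1[8]=route 2[9]; then Riga at route 1[9]=route 2[10]; then Accra at route 1[11]=route 2[12] — 9 stops in the same relative order in both. Since dp[11][12] = 9, nothing longer is possible.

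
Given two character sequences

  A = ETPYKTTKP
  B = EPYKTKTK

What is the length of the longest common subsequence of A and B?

Let dp[i][j] be the LCS length of the first i characters of A and the first j characters of B. dp[i][j] = dp[i-1][j-1]+1 when the i-th and j-th characters match, else max(dp[i-1][j], dp[i][j-1]).
    ·  E  P  Y  K  T  K  T  K
 ·  0  0  0  0  0  0  0  0  0
 E  0  1  1  1  1  1  1  1  1
 T  0  1  1  1  1  2  2  2  2
 P  0  1  2  2  2  2  2  2  2
 Y  0  1  2  3  3  3  3  3  3
 K  0  1  2  3  4  4  4  4  4
 T  0  1  2  3  4  5  5  5  5
 T  0  1  2  3  4  5  5  6  6
 K  0  1  2  3  4  5  6  6  7
 P  0  1  2  3  4  5  6  6  7
dp[9][8] = 7. One LCS (by backtracking along matches): EPYKTTK.

7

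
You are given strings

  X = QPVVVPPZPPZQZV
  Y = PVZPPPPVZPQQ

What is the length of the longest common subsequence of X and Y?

8

Match P (X #2, Y #1), V (X #3, Y #2), P (X #6, Y #4), P (X #7, Y #5), P (X #9, Y #6), P (X #10, Y #7), Z (X #11, Y #9), Q (X #12, Y #12) — 8 characters in the same relative order in both. dp[14][12] = 8 confirms this is the maximum.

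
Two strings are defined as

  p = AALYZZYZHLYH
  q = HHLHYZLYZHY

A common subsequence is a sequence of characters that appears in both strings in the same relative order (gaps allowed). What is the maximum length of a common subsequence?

7

Let dp[i][j] be the LCS length of the first i characters of p and the first j characters of q. dp[i][j] = dp[i-1][j-1]+1 when the i-th and j-th characters match, else max(dp[i-1][j], dp[i][j-1]).
    ·  H  H  L  H  Y  Z  L  Y  Z  H  Y
 ·  0  0  0  0  0  0  0  0  0  0  0  0
 A  0  0  0  0  0  0  0  0  0  0  0  0
 A  0  0  0  0  0  0  0  0  0  0  0  0
 L  0  0  0  1  1  1  1  1  1  1  1  1
 Y  0  0  0  1  1  2  2  2  2  2  2  2
 Z  0  0  0  1  1  2  3  3  3  3  3  3
 Z  0  0  0  1  1  2  3  3  3  4  4  4
 Y  0  0  0  1  1  2  3  3  4  4  4  5
 Z  0  0  0  1  1  2  3  3  4  5  5  5
 H  0  1  1  1  2  2  3  3  4  5  6  6
 L  0  1  1  2  2  2  3  4  4  5  6  6
 Y  0  1  1  2  2  3  3  4  5  5  6  7
 H  0  1  2  2  3  3  3  4  5  5  6  7
dp[12][11] = 7. One LCS (by backtracking along matches): LYZYZHY.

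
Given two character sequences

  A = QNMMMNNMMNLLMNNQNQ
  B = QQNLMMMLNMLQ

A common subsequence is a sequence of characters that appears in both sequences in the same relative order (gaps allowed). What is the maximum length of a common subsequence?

9

Pick Q at A[1]=B[2], then N at A[2]=B[3], then M at A[3]=B[5], then M at A[4]=B[6], then M at A[5]=B[7], then N at A[7]=B[9], then M at A[9]=B[10], then L at A[12]=B[11], then Q at A[18]=B[12]; all 9 characters appear in both, in order. The LCS DP gives dp[18][12] = 9, so this is optimal.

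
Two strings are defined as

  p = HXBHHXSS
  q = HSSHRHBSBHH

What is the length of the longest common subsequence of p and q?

4

Let dp[i][j] be the LCS length of the first i characters of p and the first j characters of q. dp[i][j] = dp[i-1][j-1]+1 when the i-th and j-th characters match, else max(dp[i-1][j], dp[i][j-1]).
    ·  H  S  S  H  R  H  B  S  B  H  H
 ·  0  0  0  0  0  0  0  0  0  0  0  0
 H  0  1  1  1  1  1  1  1  1  1  1  1
 X  0  1  1  1  1  1  1  1  1  1  1  1
 B  0  1  1  1  1  1  1  2  2  2  2  2
 H  0  1  1  1  2  2  2  2  2  2  3  3
 H  0  1  1  1  2  2  3  3  3  3  3  4
 X  0  1  1  1  2  2  3  3  3  3  3  4
 S  0  1  2  2  2  2  3  3  4  4  4  4
 S  0  1  2  3  3  3  3  3  4  4  4  4
dp[8][11] = 4. One LCS (by backtracking along matches): HBHH.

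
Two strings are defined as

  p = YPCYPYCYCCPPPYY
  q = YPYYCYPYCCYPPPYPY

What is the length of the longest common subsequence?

Pick Y (p #1, q #1); then P (p #2, q #2); then C (p #3, q #5); then Y (p #4, q #6); then P (p #5, q #7); then Y (p #6, q #8); then C (p #7, q #10); then Y (p #8, q #11); then P (p #11, q #12); then P (p #12, q #13); then P (p #13, q #14); then Y (p #14, q #15); then Y (p #15, q #17); all 13 characters appear in both, in order. The LCS DP gives dp[15][17] = 13, so this is optimal.

13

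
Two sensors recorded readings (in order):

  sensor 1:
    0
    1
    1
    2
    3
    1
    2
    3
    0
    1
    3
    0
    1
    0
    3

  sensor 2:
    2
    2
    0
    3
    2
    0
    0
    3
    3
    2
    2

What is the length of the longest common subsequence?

Taking 2 (sensor 1 #4, sensor 2 #1), 2 (sensor 1 #7, sensor 2 #2), 0 (sensor 1 #9, sensor 2 #3), 3 (sensor 1 #11, sensor 2 #4), 0 (sensor 1 #12, sensor 2 #6), 0 (sensor 1 #14, sensor 2 #7), 3 (sensor 1 #15, sensor 2 #9) gives a common subsequence of length 7. The LCS DP gives dp[15][11] = 7, so this is optimal.

7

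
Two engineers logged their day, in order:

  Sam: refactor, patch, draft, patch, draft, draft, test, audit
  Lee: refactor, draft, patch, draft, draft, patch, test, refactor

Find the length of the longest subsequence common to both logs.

6

Match refactor at Sam[1]=Lee[1] → draft at Sam[3]=Lee[2] → patch at Sam[4]=Lee[3] → draft at Sam[5]=Lee[4] → draft at Sam[6]=Lee[5] → test at Sam[7]=Lee[7] — 6 tasks in the same relative order in both. dp[8][8] = 6 confirms this is the maximum.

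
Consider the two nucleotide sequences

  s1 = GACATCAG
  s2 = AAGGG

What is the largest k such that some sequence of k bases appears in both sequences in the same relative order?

3

Let dp[i][j] be the LCS length of the first i bases of s1 and the first j bases of s2. dp[i][j] = dp[i-1][j-1]+1 when the i-th and j-th bases match, else max(dp[i-1][j], dp[i][j-1]).
    ·  A  A  G  G  G
 ·  0  0  0  0  0  0
 G  0  0  0  1  1  1
 A  0  1  1  1  1  1
 C  0  1  1  1  1  1
 A  0  1  2  2  2  2
 T  0  1  2  2  2  2
 C  0  1  2  2  2  2
 A  0  1  2  2  2  2
 G  0  1  2  3  3  3
dp[8][5] = 3. One LCS (by backtracking along matches): AAG.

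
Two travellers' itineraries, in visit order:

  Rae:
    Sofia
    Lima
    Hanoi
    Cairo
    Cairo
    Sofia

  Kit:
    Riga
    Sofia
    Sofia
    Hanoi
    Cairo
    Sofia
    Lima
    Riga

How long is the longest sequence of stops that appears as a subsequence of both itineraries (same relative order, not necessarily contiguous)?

4

One common subsequence of length 4: Sofia (Rae #1, Kit #3); then Hanoi (Rae #3, Kit #4); then Cairo (Rae #5, Kit #5); then Sofia (Rae #6, Kit #6). The LCS DP gives dp[6][8] = 4, so this is optimal.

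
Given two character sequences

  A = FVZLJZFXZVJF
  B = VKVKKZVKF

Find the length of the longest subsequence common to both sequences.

4

Let dp[i][j] be the LCS length of the first i characters of A and the first j characters of B. dp[i][j] = dp[i-1][j-1]+1 when the i-th and j-th characters match, else max(dp[i-1][j], dp[i][j-1]).
    ·  V  K  V  K  K  Z  V  K  F
 ·  0  0  0  0  0  0  0  0  0  0
 F  0  0  0  0  0  0  0  0  0  1
 V  0  1  1  1  1  1  1  1  1  1
 Z  0  1  1  1  1  1  2  2  2  2
 L  0  1  1  1  1  1  2  2  2  2
 J  0  1  1  1  1  1  2  2  2  2
 Z  0  1  1  1  1  1  2  2  2  2
 F  0  1  1  1  1  1  2  2  2  3
 X  0  1  1  1  1  1  2  2  2  3
 Z  0  1  1  1  1  1  2  2  2  3
 V  0  1  1  2  2  2  2  3  3  3
 J  0  1  1  2  2  2  2  3  3  3
 F  0  1  1  2  2  2  2  3  3  4
dp[12][9] = 4. One LCS (by backtracking along matches): VZVF.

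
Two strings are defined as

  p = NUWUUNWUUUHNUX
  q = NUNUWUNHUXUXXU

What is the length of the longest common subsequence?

Match N (p #1, q #3), U (p #2, q #4), W (p #3, q #5), U (p #5, q #6), N (p #6, q #7), U (p #8, q #9), U (p #9, q #11), U (p #13, q #14) — 8 characters in the same relative order in both, and the DP table's final entry dp[14][14] is also 8, so no common subsequence is longer.

8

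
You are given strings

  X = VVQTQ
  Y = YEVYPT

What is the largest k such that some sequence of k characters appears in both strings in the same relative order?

2

Let dp[i][j] be the LCS length of the first i characters of X and the first j characters of Y. dp[i][j] = dp[i-1][j-1]+1 when the i-th and j-th characters match, else max(dp[i-1][j], dp[i][j-1]).
    ·  Y  E  V  Y  P  T
 ·  0  0  0  0  0  0  0
 V  0  0  0  1  1  1  1
 V  0  0  0  1  1  1  1
 Q  0  0  0  1  1  1  1
 T  0  0  0  1  1  1  2
 Q  0  0  0  1  1  1  2
dp[5][6] = 2. One LCS (by backtracking along matches): VT.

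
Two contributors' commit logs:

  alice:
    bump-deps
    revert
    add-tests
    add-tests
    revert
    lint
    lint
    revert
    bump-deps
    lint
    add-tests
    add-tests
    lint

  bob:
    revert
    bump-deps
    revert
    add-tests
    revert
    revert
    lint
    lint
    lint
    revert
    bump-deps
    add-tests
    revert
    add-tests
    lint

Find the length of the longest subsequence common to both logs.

11

One common subsequence of length 11: bump-deps at alice[1]=bob[2] → revert at alice[2]=bob[3] → add-tests at alice[3]=bob[4] → revert at alice[5]=bob[6] → lint at alice[6]=bob[8] → lint at alice[7]=bob[9] → revert at alice[8]=bob[10] → bump-deps at alice[9]=bob[11] → add-tests at alice[11]=bob[12] → add-tests at alice[12]=bob[14] → lint at alice[13]=bob[15]. The LCS DP gives dp[13][15] = 11, so this is optimal.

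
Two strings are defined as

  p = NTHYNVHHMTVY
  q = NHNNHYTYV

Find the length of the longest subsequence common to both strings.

6

Let dp[i][j] be the LCS length of the first i characters of p and the first j characters of q. dp[i][j] = dp[i-1][j-1]+1 when the i-th and j-th characters match, else max(dp[i-1][j], dp[i][j-1]).
    ·  N  H  N  N  H  Y  T  Y  V
 ·  0  0  0  0  0  0  0  0  0  0
 N  0  1  1  1  1  1  1  1  1  1
 T  0  1  1  1  1  1  1  2  2  2
 H  0  1  2  2  2  2  2  2  2  2
 Y  0  1  2  2  2  2  3  3  3  3
 N  0  1  2  3  3  3  3  3  3  3
 V  0  1  2  3  3  3  3  3  3  4
 H  0  1  2  3  3  4  4  4  4  4
 H  0  1  2  3  3  4  4  4  4  4
 M  0  1  2  3  3  4  4  4  4  4
 T  0  1  2  3  3  4  4  5  5  5
 V  0  1  2  3  3  4  4  5  5  6
 Y  0  1  2  3  3  4  5  5  6  6
dp[12][9] = 6. One LCS (by backtracking along matches): NHNHTV.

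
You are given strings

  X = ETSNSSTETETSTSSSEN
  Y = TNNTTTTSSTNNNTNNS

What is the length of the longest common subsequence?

9

Taking T (X #2, Y #1), N (X #4, Y #3), T (X #7, Y #4), T (X #9, Y #5), T (X #11, Y #6), T (X #13, Y #7), S (X #14, Y #8), S (X #15, Y #9), S (X #16, Y #17) gives a common subsequence of length 9. Since dp[18][17] = 9, nothing longer is possible.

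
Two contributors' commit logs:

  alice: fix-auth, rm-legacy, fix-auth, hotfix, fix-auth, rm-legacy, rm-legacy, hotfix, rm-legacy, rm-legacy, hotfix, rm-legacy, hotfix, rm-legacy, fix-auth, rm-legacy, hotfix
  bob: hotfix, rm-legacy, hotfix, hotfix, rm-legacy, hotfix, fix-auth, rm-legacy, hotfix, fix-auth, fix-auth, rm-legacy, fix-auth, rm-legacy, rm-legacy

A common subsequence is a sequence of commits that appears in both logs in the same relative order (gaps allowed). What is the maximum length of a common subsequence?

10

One common subsequence of length 10: rm-legacy (alice #2, bob #2) → hotfix (alice #4, bob #3) → hotfix (alice #8, bob #4) → rm-legacy (alice #10, bob #5) → hotfix (alice #11, bob #6) → rm-legacy (alice #12, bob #8) → hotfix (alice #13, bob #9) → rm-legacy (alice #14, bob #12) → fix-auth (alice #15, bob #13) → rm-legacy (alice #16, bob #15). dp[17][15] = 10 confirms this is the maximum.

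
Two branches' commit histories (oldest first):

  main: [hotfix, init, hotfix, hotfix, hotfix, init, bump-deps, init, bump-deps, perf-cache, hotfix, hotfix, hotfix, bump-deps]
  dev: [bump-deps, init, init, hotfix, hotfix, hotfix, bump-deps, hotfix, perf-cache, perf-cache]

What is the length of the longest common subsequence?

Pick init (main #2, dev #3); then hotfix (main #3, dev #4); then hotfix (main #4, dev #5); then hotfix (main #5, dev #6); then bump-deps (main #7, dev #7); then perf-cache (main #10, dev #10); all 6 commits appear in both, in order. Since dp[14][10] = 6, nothing longer is possible.

6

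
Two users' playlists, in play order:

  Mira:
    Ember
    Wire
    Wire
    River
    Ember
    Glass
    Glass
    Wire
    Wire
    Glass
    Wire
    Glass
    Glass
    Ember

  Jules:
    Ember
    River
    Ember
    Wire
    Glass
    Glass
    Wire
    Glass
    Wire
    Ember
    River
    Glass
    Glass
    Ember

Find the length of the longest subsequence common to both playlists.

One common subsequence of length 11: Ember [1,1], then River [4,2], then Ember [5,3], then Glass [6,5], then Glass [7,6], then Wire [9,7], then Glass [10,8], then Wire [11,9], then Glass [12,12], then Glass [13,13], then Ember [14,14]. The LCS DP gives dp[14][14] = 11, so this is optimal.

11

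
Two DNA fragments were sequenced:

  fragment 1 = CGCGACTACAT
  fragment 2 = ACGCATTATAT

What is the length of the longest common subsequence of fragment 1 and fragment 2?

One common subsequence of length 8: C at fragment 1[1]=fragment 2[2], then G at fragment 1[2]=fragment 2[3], then C at fragment 1[3]=fragment 2[4], then A at fragment 1[5]=fragment 2[5], then T at fragment 1[7]=fragment 2[7], then A at fragment 1[8]=fragment 2[8], then A at fragment 1[10]=fragment 2[10], then T at fragment 1[11]=fragment 2[11]. Since dp[11][11] = 8, nothing longer is possible.

8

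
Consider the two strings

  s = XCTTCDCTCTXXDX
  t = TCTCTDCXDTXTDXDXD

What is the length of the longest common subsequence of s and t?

10

Match C at s[2]=t[2], then T at s[3]=t[3], then T at s[4]=t[5], then C at s[5]=t[7], then D at s[6]=t[9], then T at s[8]=t[10], then T at s[10]=t[12], then X at s[11]=t[14], then X at s[12]=t[16], then D at s[13]=t[17] — 10 characters in the same relative order in both. The LCS DP gives dp[14][17] = 10, so this is optimal.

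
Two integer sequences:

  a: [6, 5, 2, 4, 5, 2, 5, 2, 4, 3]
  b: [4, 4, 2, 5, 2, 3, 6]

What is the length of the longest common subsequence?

5

Match 4 [4,2], then 2 [6,3], then 5 [7,4], then 2 [8,5], then 3 [10,6] — 5 values in the same relative order in both. The LCS DP gives dp[10][7] = 5, so this is optimal.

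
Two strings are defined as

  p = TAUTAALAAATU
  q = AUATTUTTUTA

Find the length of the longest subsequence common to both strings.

Pick T [1,5] → U [3,6] → T [4,7] → T [11,8] → U [12,9]; all 5 characters appear in both, in order. dp[12][11] = 5 confirms this is the maximum.

5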